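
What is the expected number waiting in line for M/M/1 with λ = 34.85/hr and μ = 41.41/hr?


ρ = 34.85/41.41 = 0.8416
Lq = ρ²/(1−ρ) = 0.7083/0.1584 = 4.4709

Final: 4.4709


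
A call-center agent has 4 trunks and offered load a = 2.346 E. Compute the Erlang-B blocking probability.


B(c,a) = (a^c/c!) / Σ_{k=0}^{c} a^k/k!
a^4/4! = 1.262120
Σ terms (k=0..4): 1.00000 + 2.34600 + 2.75186 + 2.15195 + 1.26212 = 9.511931
B = 1.262120/9.511931 = 0.132688

Final: 0.132688


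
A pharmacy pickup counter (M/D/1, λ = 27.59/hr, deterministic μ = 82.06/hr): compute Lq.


ρ = 27.59/82.06 = 0.3362
M/D/1: Lq = ρ²/(2(1−ρ)) = 0.1130/(2·0.6638) = 0.08515

Final: 0.08515


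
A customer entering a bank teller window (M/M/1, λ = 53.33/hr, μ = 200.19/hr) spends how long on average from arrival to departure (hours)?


W = 1/(μ−λ) = 1/(200.19 − 53.33) = 1/146.86 = 0.006809 hr

Final: 0.006809 hr


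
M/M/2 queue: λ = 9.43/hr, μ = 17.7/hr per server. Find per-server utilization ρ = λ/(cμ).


ρ = λ/(cμ) = 9.43/(2·17.7) = 9.43/35.40 = 0.2664

Final: 0.2664


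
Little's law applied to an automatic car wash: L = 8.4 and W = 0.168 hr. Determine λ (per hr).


λ = L/W = 8.4/0.168 = 50.0000 /hr

Final: 50.0000 /hr


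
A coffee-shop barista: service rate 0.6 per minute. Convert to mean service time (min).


Mean service time = 1/μ = 1/0.6 minute = 1.66667 minute
In minutes: 1.66667 × 1 = 1.6667 min

Final: 1.6667 min


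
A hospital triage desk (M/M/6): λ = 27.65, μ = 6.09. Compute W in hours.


a = 4.5402; ρ = 0.7567; P₀ = 0.008678
Lq = P₀·a^c·ρ/(c!(1−ρ)²) = 1.34966
Wq = Lq/λ = 1.34966/27.65 = 0.04881 hr
W = Wq + 1/μ = 0.04881 + 0.16420 = 0.21302 hr

Final: 0.21302 hr


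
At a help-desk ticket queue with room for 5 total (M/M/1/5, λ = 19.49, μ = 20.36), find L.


ρ = 19.49/20.36 = 0.9573
L = ρ[1 − (K+1)ρ^K + Kρ^(K+1)] / [(1−ρ)(1−ρ^(K+1))]
Numerator: 0.9573·(1 − 6·0.803841 + 5·0.769493) = 0.023371
Denominator: (0.04273)·(0.230507) = 0.009850
L = 0.023371/0.009850 = 2.3728

Final: 2.3728


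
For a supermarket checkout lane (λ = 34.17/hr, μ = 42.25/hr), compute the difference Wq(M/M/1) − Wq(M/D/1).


ρ = 34.17/42.25 = 0.8088
Wq(M/M/1) = ρ/(μ−λ) = 0.8088/8.08 = 0.10009 hr
Wq(M/D/1) = ρ/(2(μ−λ)) = 0.05005 hr
Savings = 0.10009 − 0.05005 = 0.05005 hr

Final: 0.05005 hr


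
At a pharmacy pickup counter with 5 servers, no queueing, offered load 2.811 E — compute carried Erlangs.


B(5,2.811) = 0.094191 (Erlang-B)
Carried load = a(1 − B) = 2.811·(1 − 0.094191) = 2.811·0.905809 = 2.5462 E

Final: 2.5462 Erlangs


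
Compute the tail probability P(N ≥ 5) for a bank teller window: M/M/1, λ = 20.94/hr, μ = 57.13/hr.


ρ = 20.94/57.13 = 0.3665
P(N ≥ n) = ρ^n = 0.3665^5 = 0.006615

Final: 0.006615


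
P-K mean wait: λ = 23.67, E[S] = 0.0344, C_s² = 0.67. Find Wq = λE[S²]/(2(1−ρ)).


ρ = λ·E[S] = 23.67·0.0344 = 0.8142
E[S²] = E[S]²(1+C_s²) = 0.0344²·(1+0.67) = 0.001976
Wq = λ·E[S²]/(2(1−ρ)) = 23.67·0.001976/(2·0.1858) = 0.12591 hr

Final: 0.12591 hr


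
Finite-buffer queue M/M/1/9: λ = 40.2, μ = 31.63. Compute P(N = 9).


ρ = λ/μ = 40.2/31.63 = 1.2709
P_K = (1−ρ)ρ^K/(1−ρ^(K+1)) = (-0.2709·8.652503)/(1 − 10.996858)
= -2.344355/-9.996858 = 0.234509

Final: 0.234509


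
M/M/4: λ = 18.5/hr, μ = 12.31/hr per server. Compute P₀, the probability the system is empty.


a = λ/μ = 18.5/12.31 = 1.5028; ρ = a/c = 0.3757
Σ_{k=0}^{3} a^k/k! (terms k=0..3) = 1.00000 + 1.50284 + 1.12927 + 0.56570 = 4.19782
Tail: a^4/(4!(1−ρ)) = 5.10099/(24·0.6243) = 0.34045
P₀ = 1/(4.19782 + 0.34045) = 1/4.53827 = 0.220348

Final: 0.220348


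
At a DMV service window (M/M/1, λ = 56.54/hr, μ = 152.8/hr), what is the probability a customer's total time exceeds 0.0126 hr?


W ~ Exponential(μ−λ) for M/M/1.
μ − λ = 152.8 − 56.54 = 96.2600
P(W > t) = e^{−(μ−λ)t} = e^{−1.2129} = 0.297341

Final: 0.297341


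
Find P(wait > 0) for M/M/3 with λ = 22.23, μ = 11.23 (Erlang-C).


a = λ/μ = 1.9795; ρ = a/3 = 0.6598
P₀ = 0.114426 (from M/M/c formula)
C(c,a) = [a^c/(c!(1−ρ))]·P₀ = [7.75674/(6·0.3402)]·0.114426
= 3.80053·0.114426 = 0.434878

Final: 0.434878


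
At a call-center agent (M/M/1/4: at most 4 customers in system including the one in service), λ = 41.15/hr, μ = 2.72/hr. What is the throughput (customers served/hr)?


ρ = 15.1287; P_K = (1−ρ)ρ^4/(1−ρ^5) = 0.933902
λ_eff = λ(1 − P_K) = 41.15·(1 − 0.933902) = 41.15·0.066098 = 2.7200 /hr

Final: 2.7200 /hr


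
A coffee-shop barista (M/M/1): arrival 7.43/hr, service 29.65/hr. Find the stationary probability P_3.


ρ = 7.43/29.65 = 0.2506
P_n = (1−ρ)·ρ^n = (1 − 0.2506)·0.2506^3 = 0.7494·0.015736 = 0.011793

Final: 0.011793


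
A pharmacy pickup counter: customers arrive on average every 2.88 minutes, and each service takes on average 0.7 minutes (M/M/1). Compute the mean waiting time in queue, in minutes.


λ = 60/2.88 = 20.8333 /hr
μ = 60/0.7 = 85.7143 /hr
ρ = λ/μ = 20.8333/85.7143 = 0.2431
Wq = ρ/(μ−λ) = 0.2431/(85.7143−20.8333) = 0.003746 hr
In minutes: 0.003746·60 = 0.2248 min

Final: 0.2248 min


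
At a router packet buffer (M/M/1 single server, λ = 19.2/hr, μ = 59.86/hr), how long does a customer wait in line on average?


ρ = 19.2/59.86 = 0.3207
Wq = ρ/(μ−λ) = 0.3207/(59.86 − 19.2) = 0.3207/40.66 = 0.007889 hr

Final: 0.007889 hr


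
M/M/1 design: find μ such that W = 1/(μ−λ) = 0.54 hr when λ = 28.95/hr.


W = 1/(μ−λ) ⇒ μ − λ = 1/W = 1/0.54 = 1.8519
μ = λ + 1/W = 28.95 + 1.8519 = 30.8019 per hr

Final: 30.8019 /hr


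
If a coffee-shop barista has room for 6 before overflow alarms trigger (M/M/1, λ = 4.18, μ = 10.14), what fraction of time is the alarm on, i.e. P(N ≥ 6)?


ρ = 4.18/10.14 = 0.4122
P(N ≥ n) = ρ^n = 0.4122^6 = 0.004907

Final: 0.004907


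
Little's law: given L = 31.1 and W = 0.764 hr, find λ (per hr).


λ = L/W = 31.1/0.764 = 40.7068 /hr

Final: 40.7068 /hr


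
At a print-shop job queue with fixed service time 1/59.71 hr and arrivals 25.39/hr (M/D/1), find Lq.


ρ = 25.39/59.71 = 0.4252
M/D/1: Lq = ρ²/(2(1−ρ)) = 0.1808/(2·0.5748) = 0.15729

Final: 0.15729


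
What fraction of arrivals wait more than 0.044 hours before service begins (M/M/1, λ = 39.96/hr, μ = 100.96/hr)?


ρ = 39.96/100.96 = 0.3958
P(Wq > t) = ρ·e^{−(μ−λ)t} = 0.3958·e^{−2.6840}
= 0.3958·0.068289 = 0.027029

Final: 0.027029


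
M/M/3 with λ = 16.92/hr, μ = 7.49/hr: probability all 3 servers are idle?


a = λ/μ = 16.92/7.49 = 2.2590; ρ = a/c = 0.7530
Σ_{k=0}^{2} a^k/k! (terms k=0..2) = 1.00000 + 2.25901 + 2.55157 = 5.81058
Tail: a^3/(3!(1−ρ)) = 11.52804/(6·0.2470) = 7.77883
P₀ = 1/(5.81058 + 7.77883) = 1/13.58941 = 0.073587

Final: 0.073587


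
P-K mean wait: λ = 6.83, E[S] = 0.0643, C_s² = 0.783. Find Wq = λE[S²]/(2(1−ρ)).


ρ = λ·E[S] = 6.83·0.0643 = 0.4392
E[S²] = E[S]²(1+C_s²) = 0.0643²·(1+0.783) = 0.007372
Wq = λ·E[S²]/(2(1−ρ)) = 6.83·0.007372/(2·0.5608) = 0.04489 hr

Final: 0.04489 hr


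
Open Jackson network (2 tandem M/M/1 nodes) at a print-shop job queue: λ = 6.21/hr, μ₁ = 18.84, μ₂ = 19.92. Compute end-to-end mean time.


Each node sees arrival rate λ = 6.21/hr (tandem ⇒ throughput preserved).
W₁ = 1/(μ₁−λ) = 1/(18.84−6.21) = 0.07918 hr
W₂ = 1/(μ₂−λ) = 1/(19.92−6.21) = 0.07294 hr
W_total = W₁ + W₂ = 0.07918 + 0.07294 = 0.15212 hr

Final: 0.15212 hr


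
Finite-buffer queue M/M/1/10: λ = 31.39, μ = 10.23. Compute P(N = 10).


ρ = λ/μ = 31.39/10.23 = 3.0684
P_K = (1−ρ)ρ^K/(1−ρ^(K+1)) = (-2.0684·73987.238818)/(1 − 227024.381865)
= -153037.143048/-227023.381865 = 0.674103

Final: 0.674103


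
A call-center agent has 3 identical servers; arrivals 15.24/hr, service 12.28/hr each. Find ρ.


ρ = λ/(cμ) = 15.24/(3·12.28) = 15.24/36.84 = 0.4137

Final: 0.4137


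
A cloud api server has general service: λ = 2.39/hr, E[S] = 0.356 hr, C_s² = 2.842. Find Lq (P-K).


ρ = λ·E[S] = 2.39·0.356 = 0.8508
Lq = ρ²(1+C_s²)/(2(1−ρ)) = 0.7239·(1+2.842)/(2·0.1492)
= 0.7239·3.8420/0.2983 = 9.32332

Final: 9.32332


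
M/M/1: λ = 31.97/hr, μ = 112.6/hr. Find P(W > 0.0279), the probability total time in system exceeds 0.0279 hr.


W ~ Exponential(μ−λ) for M/M/1.
μ − λ = 112.6 − 31.97 = 80.6300
P(W > t) = e^{−(μ−λ)t} = e^{−2.2496} = 0.105444

Final: 0.105444


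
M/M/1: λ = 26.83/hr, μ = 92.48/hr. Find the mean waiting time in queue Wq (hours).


ρ = 26.83/92.48 = 0.2901
Wq = ρ/(μ−λ) = 0.2901/(92.48 − 26.83) = 0.2901/65.65 = 0.004419 hr

Final: 0.004419 hr


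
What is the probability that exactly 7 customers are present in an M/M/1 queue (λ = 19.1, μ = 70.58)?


ρ = 19.1/70.58 = 0.2706
P_n = (1−ρ)·ρ^n = (1 − 0.2706)·0.2706^7 = 0.7294·0.0001063 = 0.00007752

Final: 0.00007752


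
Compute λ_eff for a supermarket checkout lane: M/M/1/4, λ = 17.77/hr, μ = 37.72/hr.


ρ = 0.4711; P_K = (1−ρ)ρ^4/(1−ρ^5) = 0.026670
λ_eff = λ(1 − P_K) = 17.77·(1 − 0.026670) = 17.77·0.973330 = 17.2961 /hr

Final: 17.2961 /hr


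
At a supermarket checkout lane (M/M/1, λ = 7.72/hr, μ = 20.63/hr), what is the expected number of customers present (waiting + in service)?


ρ = λ/μ = 7.72/20.63 = 0.3742
L = ρ/(1−ρ) = 0.3742/(1 − 0.3742) = 0.3742/0.6258 = 0.5980

Final: 0.5980


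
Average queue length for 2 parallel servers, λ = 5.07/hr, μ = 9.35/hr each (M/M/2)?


a = λ/μ = 0.5422; ρ = a/2 = 0.2711
P₀ = 0.573412
Lq = P₀·a^c·ρ / (c!·(1−ρ)²) = 0.573412·0.29403·0.2711/(2·0.53126)
= 0.04302

Final: 0.04302


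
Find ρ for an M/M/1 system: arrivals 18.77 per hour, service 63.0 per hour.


ρ = λ/μ = 18.77/63.0 = 0.2979

Final: 0.2979


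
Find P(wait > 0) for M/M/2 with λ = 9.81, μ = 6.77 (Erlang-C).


a = λ/μ = 1.4490; ρ = a/2 = 0.7245
P₀ = 0.159743 (from M/M/c formula)
C(c,a) = [a^c/(c!(1−ρ))]·P₀ = [2.09972/(2·0.2755)]·0.159743
= 3.81101·0.159743 = 0.608783

Final: 0.608783


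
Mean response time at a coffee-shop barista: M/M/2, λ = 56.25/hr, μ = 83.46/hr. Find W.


a = 0.6740; ρ = 0.3370; P₀ = 0.495900
Lq = P₀·a^c·ρ/(c!(1−ρ)²) = 0.08634
Wq = Lq/λ = 0.08634/56.25 = 0.001535 hr
W = Wq + 1/μ = 0.001535 + 0.01198 = 0.01352 hr

Final: 0.01352 hr


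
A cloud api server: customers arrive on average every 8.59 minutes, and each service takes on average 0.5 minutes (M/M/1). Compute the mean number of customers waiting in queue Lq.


λ = 60/8.59 = 6.9849 /hr
μ = 60/0.5 = 120.0000 /hr
ρ = λ/μ = 6.9849/120.0000 = 0.05821
Lq = ρ²/(1−ρ) = 0.003388/0.9418 = 0.003597

Final: 0.003597


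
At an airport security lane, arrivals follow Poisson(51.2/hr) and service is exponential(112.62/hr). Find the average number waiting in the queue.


ρ = 51.2/112.62 = 0.4546
Lq = ρ²/(1−ρ) = 0.2067/0.5454 = 0.3790

Final: 0.3790


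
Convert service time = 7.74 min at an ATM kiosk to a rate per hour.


μ = 1/(service time) in consistent units.
1 hour = 60 min, so μ = 60/7.74 = 7.7519 per hour

Final: 7.7519 /hr


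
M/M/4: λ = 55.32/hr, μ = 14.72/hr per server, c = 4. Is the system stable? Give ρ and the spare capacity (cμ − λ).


Total capacity cμ = 4·14.72 = 58.88/hr
ρ = λ/(cμ) = 55.32/58.88 = 0.9395
Stable ⇔ ρ < 1: YES
Spare capacity = cμ − λ = 58.88 − 55.32 = 3.56/hr

Final: ρ = 0.9395; stable; margin = 3.56/hr


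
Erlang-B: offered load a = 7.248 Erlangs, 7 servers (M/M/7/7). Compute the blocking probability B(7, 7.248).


B(c,a) = (a^c/c!) / Σ_{k=0}^{c} a^k/k!
a^7/7! = 208.495534
Σ terms (k=0..7): 1.00000 + 7.24800 + 26.26675 + 63.46047 + 114.99038 + 166.69005 + 201.36158 + 208.49553 = 789.512766
B = 208.495534/789.512766 = 0.264081

Final: 0.264081


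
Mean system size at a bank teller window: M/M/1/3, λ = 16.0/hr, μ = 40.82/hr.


ρ = 16.0/40.82 = 0.3920
L = ρ[1 − (K+1)ρ^K + Kρ^(K+1)] / [(1−ρ)(1−ρ^(K+1))]
Numerator: 0.3920·(1 − 4·0.060220 + 3·0.023604) = 0.325304
Denominator: (0.6080)·(0.976396) = 0.593683
L = 0.325304/0.593683 = 0.5479

Final: 0.5479


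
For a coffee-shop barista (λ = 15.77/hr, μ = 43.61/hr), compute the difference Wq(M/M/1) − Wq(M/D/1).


ρ = 15.77/43.61 = 0.3616
Wq(M/M/1) = ρ/(μ−λ) = 0.3616/27.84 = 0.01299 hr
Wq(M/D/1) = ρ/(2(μ−λ)) = 0.006495 hr
Savings = 0.01299 − 0.006495 = 0.006495 hr

Final: 0.006495 hr


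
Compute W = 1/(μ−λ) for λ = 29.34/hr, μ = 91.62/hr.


W = 1/(μ−λ) = 1/(91.62 − 29.34) = 1/62.28 = 0.01606 hr

Final: 0.01606 hr


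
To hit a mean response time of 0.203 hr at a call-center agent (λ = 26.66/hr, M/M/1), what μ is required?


W = 1/(μ−λ) ⇒ μ − λ = 1/W = 1/0.203 = 4.9261
μ = λ + 1/W = 26.66 + 4.9261 = 31.5861 per hr

Final: 31.5861 /hr


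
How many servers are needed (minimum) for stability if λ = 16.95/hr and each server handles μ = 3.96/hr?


Stability requires cμ > λ ⇔ c > λ/μ.
λ/μ = 16.95/3.96 = 4.2803
Minimum integer c = ⌊4.2803⌋ + 1 = 5
Check: 5·3.96 = 19.80 > 16.95, while 4·3.96 = 15.84 ≤ 16.95

Final: 5 servers


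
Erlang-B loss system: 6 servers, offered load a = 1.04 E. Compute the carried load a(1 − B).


B(6,1.04) = 0.0006212 (Erlang-B)
Carried load = a(1 − B) = 1.04·(1 − 0.0006212) = 1.04·0.999379 = 1.0394 E

Final: 1.0394 Erlangs


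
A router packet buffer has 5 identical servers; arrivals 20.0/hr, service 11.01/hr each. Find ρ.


ρ = λ/(cμ) = 20.0/(5·11.01) = 20.0/55.05 = 0.3633

Final: 0.3633


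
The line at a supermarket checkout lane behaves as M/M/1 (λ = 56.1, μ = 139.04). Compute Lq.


ρ = 56.1/139.04 = 0.4035
Lq = ρ²/(1−ρ) = 0.1628/0.5965 = 0.2729

Final: 0.2729


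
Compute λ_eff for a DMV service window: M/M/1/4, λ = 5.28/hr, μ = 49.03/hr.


ρ = 0.1077; P_K = (1−ρ)ρ^4/(1−ρ^5) = 0.0001200
λ_eff = λ(1 − P_K) = 5.28·(1 − 0.0001200) = 5.28·0.999880 = 5.2794 /hr

Final: 5.2794 /hr


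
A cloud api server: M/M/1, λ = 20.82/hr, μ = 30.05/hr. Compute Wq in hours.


ρ = 20.82/30.05 = 0.6928
Wq = ρ/(μ−λ) = 0.6928/(30.05 − 20.82) = 0.6928/9.23 = 0.07506 hr

Final: 0.07506 hr


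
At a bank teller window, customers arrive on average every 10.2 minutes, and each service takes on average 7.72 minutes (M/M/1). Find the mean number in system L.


λ = 60/10.2 = 5.8824 /hr
μ = 60/7.72 = 7.7720 /hr
ρ = λ/μ = 5.8824/7.7720 = 0.7569
L = ρ/(1−ρ) = 0.7569/0.2431 = 3.1129

Final: 3.1129


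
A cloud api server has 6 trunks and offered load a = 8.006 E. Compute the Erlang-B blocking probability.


B(c,a) = (a^c/c!) / Σ_{k=0}^{c} a^k/k!
a^6/6! = 365.730364
Σ terms (k=0..6): 1.00000 + 8.00600 + 32.04802 + 85.52548 + 171.17924 + 274.09220 + 365.73036 = 937.581306
B = 365.730364/937.581306 = 0.390079

Final: 0.390079


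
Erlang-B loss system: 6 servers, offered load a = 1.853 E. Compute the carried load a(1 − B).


B(6,1.853) = 0.008841 (Erlang-B)
Carried load = a(1 − B) = 1.853·(1 − 0.008841) = 1.853·0.991159 = 1.8366 E

Final: 1.8366 Erlangs


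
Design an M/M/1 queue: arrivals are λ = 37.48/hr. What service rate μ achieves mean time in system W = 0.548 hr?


W = 1/(μ−λ) ⇒ μ − λ = 1/W = 1/0.548 = 1.8248
μ = λ + 1/W = 37.48 + 1.8248 = 39.3048 per hr

Final: 39.3048 /hr


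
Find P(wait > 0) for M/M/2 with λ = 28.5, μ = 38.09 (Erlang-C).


a = λ/μ = 0.7482; ρ = a/2 = 0.3741
P₀ = 0.455483 (from M/M/c formula)
C(c,a) = [a^c/(c!(1−ρ))]·P₀ = [0.55984/(2·0.6259)]·0.455483
= 0.44724·0.455483 = 0.203711

Final: 0.203711


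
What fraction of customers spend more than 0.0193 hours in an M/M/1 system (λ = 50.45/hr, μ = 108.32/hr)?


W ~ Exponential(μ−λ) for M/M/1.
μ − λ = 108.32 − 50.45 = 57.8700
P(W > t) = e^{−(μ−λ)t} = e^{−1.1169} = 0.327296

Final: 0.327296


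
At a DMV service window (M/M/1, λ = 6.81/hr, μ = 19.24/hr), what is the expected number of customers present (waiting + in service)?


ρ = λ/μ = 6.81/19.24 = 0.3540
L = ρ/(1−ρ) = 0.3540/(1 − 0.3540) = 0.3540/0.6460 = 0.5479

Final: 0.5479


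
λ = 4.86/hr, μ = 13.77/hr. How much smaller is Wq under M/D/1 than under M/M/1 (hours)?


ρ = 4.86/13.77 = 0.3529
Wq(M/M/1) = ρ/(μ−λ) = 0.3529/8.91 = 0.03961 hr
Wq(M/D/1) = ρ/(2(μ−λ)) = 0.01981 hr
Savings = 0.03961 − 0.01981 = 0.01981 hr

Final: 0.01981 hr


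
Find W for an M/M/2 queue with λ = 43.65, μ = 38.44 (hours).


a = 1.1355; ρ = 0.5678; P₀ = 0.275699
Lq = P₀·a^c·ρ/(c!(1−ρ)²) = 0.54019
Wq = Lq/λ = 0.54019/43.65 = 0.01238 hr
W = Wq + 1/μ = 0.01238 + 0.02601 = 0.03839 hr

Final: 0.03839 hr


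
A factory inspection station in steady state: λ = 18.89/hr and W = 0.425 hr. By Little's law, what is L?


L = λW = 18.89·0.425 = 8.0282

Final: 8.0282


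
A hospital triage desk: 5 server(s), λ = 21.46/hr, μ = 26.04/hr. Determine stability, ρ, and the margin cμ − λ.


Total capacity cμ = 5·26.04 = 130.20/hr
ρ = λ/(cμ) = 21.46/130.20 = 0.1648
Stable ⇔ ρ < 1: YES
Spare capacity = cμ − λ = 130.20 − 21.46 = 108.74/hr

Final: ρ = 0.1648; stable; margin = 108.74/hr


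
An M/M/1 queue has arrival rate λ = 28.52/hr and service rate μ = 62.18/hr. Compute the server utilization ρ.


ρ = λ/μ = 28.52/62.18 = 0.4587

Final: 0.4587


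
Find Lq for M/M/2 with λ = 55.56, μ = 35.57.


a = λ/μ = 1.5620; ρ = a/2 = 0.7810
P₀ = 0.122968
Lq = P₀·a^c·ρ / (c!·(1−ρ)²) = 0.122968·2.43981·0.7810/(2·0.04796)
= 2.44264

Final: 2.44264


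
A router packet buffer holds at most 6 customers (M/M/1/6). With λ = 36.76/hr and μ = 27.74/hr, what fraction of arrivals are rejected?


ρ = λ/μ = 36.76/27.74 = 1.3252
P_K = (1−ρ)ρ^K/(1−ρ^(K+1)) = (-0.3252·5.415197)/(1 − 7.176015)
= -1.760818/-6.176015 = 0.285106

Final: 0.285106


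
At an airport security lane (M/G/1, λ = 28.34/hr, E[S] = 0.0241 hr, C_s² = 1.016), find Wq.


ρ = λ·E[S] = 28.34·0.0241 = 0.6830
E[S²] = E[S]²(1+C_s²) = 0.0241²·(1+1.016) = 0.001171
Wq = λ·E[S²]/(2(1−ρ)) = 28.34·0.001171/(2·0.3170) = 0.05234 hr

Final: 0.05234 hr


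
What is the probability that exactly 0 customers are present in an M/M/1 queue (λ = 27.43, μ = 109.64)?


ρ = 27.43/109.64 = 0.2502
P_n = (1−ρ)·ρ^n = (1 − 0.2502)·0.2502^0 = 0.7498·1.000000 = 0.749818

Final: 0.749818


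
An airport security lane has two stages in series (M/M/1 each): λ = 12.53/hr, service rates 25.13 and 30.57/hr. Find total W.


Each node sees arrival rate λ = 12.53/hr (tandem ⇒ throughput preserved).
W₁ = 1/(μ₁−λ) = 1/(25.13−12.53) = 0.07937 hr
W₂ = 1/(μ₂−λ) = 1/(30.57−12.53) = 0.05543 hr
W_total = W₁ + W₂ = 0.07937 + 0.05543 = 0.13480 hr

Final: 0.13480 hr


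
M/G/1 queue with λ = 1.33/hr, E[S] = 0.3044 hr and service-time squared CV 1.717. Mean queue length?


ρ = λ·E[S] = 1.33·0.3044 = 0.4049
Lq = ρ²(1+C_s²)/(2(1−ρ)) = 0.1639·(1+1.717)/(2·0.5951)
= 0.1639·2.7170/1.1903 = 0.37413

Final: 0.37413


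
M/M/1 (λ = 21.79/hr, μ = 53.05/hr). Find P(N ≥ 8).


ρ = 21.79/53.05 = 0.4107
P(N ≥ n) = ρ^n = 0.4107^8 = 0.0008102

Final: 0.0008102


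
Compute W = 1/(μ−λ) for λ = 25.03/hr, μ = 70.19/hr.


W = 1/(μ−λ) = 1/(70.19 − 25.03) = 1/45.16 = 0.02214 hr

Final: 0.02214 hr


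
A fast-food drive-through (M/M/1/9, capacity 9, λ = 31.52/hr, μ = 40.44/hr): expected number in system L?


ρ = 31.52/40.44 = 0.7794
L = ρ[1 − (K+1)ρ^K + Kρ^(K+1)] / [(1−ρ)(1−ρ^(K+1))]
Numerator: 0.7794·(1 − 10·0.106164 + 9·0.082747) = 0.532414
Denominator: (0.2206)·(0.917253) = 0.202322
L = 0.532414/0.202322 = 2.6315

Final: 2.6315


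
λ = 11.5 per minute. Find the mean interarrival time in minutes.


Mean interarrival time = 1/λ = 1/11.5 minute = 0.08696 minute
In minutes: 0.08696 × 1 = 0.08696 min

Final: 0.08696 min


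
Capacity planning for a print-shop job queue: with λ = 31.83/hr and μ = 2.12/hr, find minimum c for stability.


Stability requires cμ > λ ⇔ c > λ/μ.
λ/μ = 31.83/2.12 = 15.0142
Minimum integer c = ⌊15.0142⌋ + 1 = 16
Check: 16·2.12 = 33.92 > 31.83, while 15·2.12 = 31.80 ≤ 31.83

Final: 16 servers


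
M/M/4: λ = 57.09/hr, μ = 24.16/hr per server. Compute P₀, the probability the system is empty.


a = λ/μ = 57.09/24.16 = 2.3630; ρ = a/c = 0.5907
Σ_{k=0}^{3} a^k/k! (terms k=0..3) = 1.00000 + 2.36300 + 2.79188 + 2.19907 = 8.35394
Tail: a^4/(4!(1−ρ)) = 31.17830/(24·0.4093) = 3.17433
P₀ = 1/(8.35394 + 3.17433) = 1/11.52827 = 0.086743

Final: 0.086743


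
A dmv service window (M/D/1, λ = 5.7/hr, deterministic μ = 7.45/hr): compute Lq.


ρ = 5.7/7.45 = 0.7651
M/D/1: Lq = ρ²/(2(1−ρ)) = 0.5854/(2·0.2349) = 1.24602

Final: 1.24602


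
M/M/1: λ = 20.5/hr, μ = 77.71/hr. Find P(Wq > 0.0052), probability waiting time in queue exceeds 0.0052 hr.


ρ = 20.5/77.71 = 0.2638
P(Wq > t) = ρ·e^{−(μ−λ)t} = 0.2638·e^{−0.2975}
= 0.2638·0.742679 = 0.195920

Final: 0.195920


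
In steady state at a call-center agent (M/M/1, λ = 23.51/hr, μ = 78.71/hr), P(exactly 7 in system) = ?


ρ = 23.51/78.71 = 0.2987
P_n = (1−ρ)·ρ^n = (1 − 0.2987)·0.2987^7 = 0.7013·0.0002121 = 0.0001488

Final: 0.0001488


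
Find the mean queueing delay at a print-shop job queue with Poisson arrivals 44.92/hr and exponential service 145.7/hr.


ρ = 44.92/145.7 = 0.3083
Wq = ρ/(μ−λ) = 0.3083/(145.7 − 44.92) = 0.3083/100.78 = 0.003059 hr

Final: 0.003059 hr


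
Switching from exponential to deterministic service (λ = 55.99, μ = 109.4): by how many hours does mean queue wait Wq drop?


ρ = 55.99/109.4 = 0.5118
Wq(M/M/1) = ρ/(μ−λ) = 0.5118/53.41 = 0.009582 hr
Wq(M/D/1) = ρ/(2(μ−λ)) = 0.004791 hr
Savings = 0.009582 − 0.004791 = 0.004791 hr

Final: 0.004791 hr


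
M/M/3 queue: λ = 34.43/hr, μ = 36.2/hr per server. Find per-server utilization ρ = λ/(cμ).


ρ = λ/(cμ) = 34.43/(3·36.2) = 34.43/108.60 = 0.3170

Final: 0.3170


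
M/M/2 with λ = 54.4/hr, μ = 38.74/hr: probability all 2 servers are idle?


a = λ/μ = 54.4/38.74 = 1.4042; ρ = a/c = 0.7021
Σ_{k=0}^{1} a^k/k! (terms k=0..1) = 1.00000 + 1.40423 = 2.40423
Tail: a^2/(2!(1−ρ)) = 1.97187/(2·0.2979) = 3.30980
P₀ = 1/(2.40423 + 3.30980) = 1/5.71404 = 0.175008

Final: 0.175008


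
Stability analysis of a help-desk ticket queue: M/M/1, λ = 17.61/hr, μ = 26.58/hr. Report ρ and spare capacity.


Total capacity cμ = 1·26.58 = 26.58/hr
ρ = λ/(cμ) = 17.61/26.58 = 0.6625
Stable ⇔ ρ < 1: YES
Spare capacity = cμ − λ = 26.58 − 17.61 = 8.97/hr

Final: ρ = 0.6625; stable; margin = 8.97/hr


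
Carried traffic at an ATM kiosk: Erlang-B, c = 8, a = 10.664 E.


B(8,10.664) = 0.368346 (Erlang-B)
Carried load = a(1 − B) = 10.664·(1 − 0.368346) = 10.664·0.631654 = 6.7360 E

Final: 6.7360 Erlangs


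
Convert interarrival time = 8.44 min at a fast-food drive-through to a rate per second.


λ = 1/(interarrival time) in consistent units.
1 second = 0.0166667 min, so λ = 0.0166667/8.44 = 0.001975 per second

Final: 0.001975 /sec


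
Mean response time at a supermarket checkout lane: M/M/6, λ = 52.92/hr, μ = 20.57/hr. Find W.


a = 2.5727; ρ = 0.4288; P₀ = 0.075818
Lq = P₀·a^c·ρ/(c!(1−ρ)²) = 0.04012
Wq = Lq/λ = 0.04012/52.92 = 0.0007582 hr
W = Wq + 1/μ = 0.0007582 + 0.04861 = 0.04937 hr

Final: 0.04937 hr


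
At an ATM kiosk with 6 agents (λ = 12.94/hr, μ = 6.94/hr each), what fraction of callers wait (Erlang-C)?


a = λ/μ = 1.8646; ρ = a/6 = 0.3108
P₀ = 0.154816 (from M/M/c formula)
C(c,a) = [a^c/(c!(1−ρ))]·P₀ = [42.01930/(720·0.6892)]·0.154816
= 0.08467·0.154816 = 0.013109

Final: 0.013109


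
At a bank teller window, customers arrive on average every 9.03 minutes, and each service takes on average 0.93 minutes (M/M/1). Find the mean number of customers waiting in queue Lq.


λ = 60/9.03 = 6.6445 /hr
μ = 60/0.93 = 64.5161 /hr
ρ = λ/μ = 6.6445/64.5161 = 0.1030
Lq = ρ²/(1−ρ) = 0.01061/0.8970 = 0.01182

Final: 0.01182


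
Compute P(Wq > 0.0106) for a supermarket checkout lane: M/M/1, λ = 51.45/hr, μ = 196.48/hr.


ρ = 51.45/196.48 = 0.2619
P(Wq > t) = ρ·e^{−(μ−λ)t} = 0.2619·e^{−1.5373}
= 0.2619·0.214957 = 0.056288

Final: 0.056288


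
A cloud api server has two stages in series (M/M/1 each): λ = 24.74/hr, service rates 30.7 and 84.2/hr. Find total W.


Each node sees arrival rate λ = 24.74/hr (tandem ⇒ throughput preserved).
W₁ = 1/(μ₁−λ) = 1/(30.7−24.74) = 0.16779 hr
W₂ = 1/(μ₂−λ) = 1/(84.2−24.74) = 0.01682 hr
W_total = W₁ + W₂ = 0.16779 + 0.01682 = 0.18460 hr

Final: 0.18460 hr


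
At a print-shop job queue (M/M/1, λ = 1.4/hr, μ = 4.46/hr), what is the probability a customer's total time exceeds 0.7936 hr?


W ~ Exponential(μ−λ) for M/M/1.
μ − λ = 4.46 − 1.4 = 3.0600
P(W > t) = e^{−(μ−λ)t} = e^{−2.4284} = 0.088176

Final: 0.088176


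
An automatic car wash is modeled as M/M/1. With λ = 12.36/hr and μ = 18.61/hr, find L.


ρ = λ/μ = 12.36/18.61 = 0.6642
L = ρ/(1−ρ) = 0.6642/(1 − 0.6642) = 0.6642/0.3358 = 1.9776

Final: 1.9776


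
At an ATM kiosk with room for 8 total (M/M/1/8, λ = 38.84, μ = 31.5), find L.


ρ = 38.84/31.5 = 1.2330
L = ρ[1 − (K+1)ρ^K + Kρ^(K+1)] / [(1−ρ)(1−ρ^(K+1))]
Numerator: 1.2330·(1 − 9·5.342559 + 8·6.587460) = 6.925418
Denominator: (-0.2330)·(-5.587460) = 1.301967
L = 6.925418/1.301967 = 5.3192

Final: 5.3192


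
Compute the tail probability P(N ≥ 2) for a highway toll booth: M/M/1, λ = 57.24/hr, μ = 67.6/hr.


ρ = 57.24/67.6 = 0.8467
P(N ≥ n) = ρ^n = 0.8467^2 = 0.716978

Final: 0.716978


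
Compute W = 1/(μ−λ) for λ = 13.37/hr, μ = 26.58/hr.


W = 1/(μ−λ) = 1/(26.58 − 13.37) = 1/13.21 = 0.07570 hr

Final: 0.07570 hr


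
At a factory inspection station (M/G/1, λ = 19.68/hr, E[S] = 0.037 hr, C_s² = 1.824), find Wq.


ρ = λ·E[S] = 19.68·0.037 = 0.7282
E[S²] = E[S]²(1+C_s²) = 0.037²·(1+1.824) = 0.003866
Wq = λ·E[S²]/(2(1−ρ)) = 19.68·0.003866/(2·0.2718) = 0.13994 hr

Final: 0.13994 hr


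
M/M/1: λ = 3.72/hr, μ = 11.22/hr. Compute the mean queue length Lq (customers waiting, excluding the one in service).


ρ = 3.72/11.22 = 0.3316
Lq = ρ²/(1−ρ) = 0.1099/0.6684 = 0.1644

Final: 0.1644


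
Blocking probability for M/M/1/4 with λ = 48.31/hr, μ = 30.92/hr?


ρ = λ/μ = 48.31/30.92 = 1.5624
P_K = (1−ρ)ρ^K/(1−ρ^(K+1)) = (-0.5624·5.959231)/(1 − 9.310816)
= -3.351586/-8.310816 = 0.403280

Final: 0.403280


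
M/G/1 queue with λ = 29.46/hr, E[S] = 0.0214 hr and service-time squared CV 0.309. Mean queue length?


ρ = λ·E[S] = 29.46·0.0214 = 0.6304
Lq = ρ²(1+C_s²)/(2(1−ρ)) = 0.3975·(1+0.309)/(2·0.3696)
= 0.3975·1.3090/0.7391 = 0.70392

Final: 0.70392


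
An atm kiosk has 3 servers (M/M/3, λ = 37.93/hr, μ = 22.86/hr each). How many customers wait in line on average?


a = λ/μ = 1.6592; ρ = a/3 = 0.5531
P₀ = 0.174240
Lq = P₀·a^c·ρ / (c!·(1−ρ)²) = 0.174240·4.56793·0.5531/(6·0.19974)
= 0.36731

Final: 0.36731


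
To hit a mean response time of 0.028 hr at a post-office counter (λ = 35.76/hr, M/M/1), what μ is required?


W = 1/(μ−λ) ⇒ μ − λ = 1/W = 1/0.028 = 35.7143
μ = λ + 1/W = 35.76 + 35.7143 = 71.4743 per hr

Final: 71.4743 /hr


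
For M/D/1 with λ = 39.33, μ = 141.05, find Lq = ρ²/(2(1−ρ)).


ρ = 39.33/141.05 = 0.2788
M/D/1: Lq = ρ²/(2(1−ρ)) = 0.07775/(2·0.7212) = 0.05391

Final: 0.05391


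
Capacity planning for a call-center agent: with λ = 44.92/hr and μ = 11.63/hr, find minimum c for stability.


Stability requires cμ > λ ⇔ c > λ/μ.
λ/μ = 44.92/11.63 = 3.8624
Minimum integer c = ⌊3.8624⌋ + 1 = 4
Check: 4·11.63 = 46.52 > 44.92, while 3·11.63 = 34.89 ≤ 44.92

Final: 4 servers


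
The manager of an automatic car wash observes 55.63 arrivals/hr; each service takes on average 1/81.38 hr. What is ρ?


ρ = λ/μ = 55.63/81.38 = 0.6836

Final: 0.6836


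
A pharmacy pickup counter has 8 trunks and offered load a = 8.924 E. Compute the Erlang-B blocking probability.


B(c,a) = (a^c/c!) / Σ_{k=0}^{c} a^k/k!
a^8/8! = 997.598918
Σ terms (k=0..8): 1.00000 + 8.92400 + 39.81889 + 118.44792 + 264.25731 + 471.64644 + 701.49547 + 894.30652 + 997.59892 = 3497.495463
B = 997.598918/3497.495463 = 0.285232

Final: 0.285232


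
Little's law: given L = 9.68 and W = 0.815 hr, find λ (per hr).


λ = L/W = 9.68/0.815 = 11.8773 /hr

Final: 11.8773 /hr


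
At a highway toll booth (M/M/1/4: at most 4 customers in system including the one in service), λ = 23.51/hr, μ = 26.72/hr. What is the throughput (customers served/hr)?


ρ = 0.8799; P_K = (1−ρ)ρ^4/(1−ρ^5) = 0.152326
λ_eff = λ(1 − P_K) = 23.51·(1 − 0.152326) = 23.51·0.847674 = 19.9288 /hr

Final: 19.9288 /hr


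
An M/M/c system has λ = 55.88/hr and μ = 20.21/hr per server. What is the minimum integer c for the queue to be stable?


Stability requires cμ > λ ⇔ c > λ/μ.
λ/μ = 55.88/20.21 = 2.7650
Minimum integer c = ⌊2.7650⌋ + 1 = 3
Check: 3·20.21 = 60.63 > 55.88, while 2·20.21 = 40.42 ≤ 55.88

Final: 3 servers


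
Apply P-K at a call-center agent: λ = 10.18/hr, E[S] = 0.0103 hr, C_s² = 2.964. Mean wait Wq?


ρ = λ·E[S] = 10.18·0.0103 = 0.1049
E[S²] = E[S]²(1+C_s²) = 0.0103²·(1+2.964) = 0.0004205
Wq = λ·E[S²]/(2(1−ρ)) = 10.18·0.0004205/(2·0.8951) = 0.002391 hr

Final: 0.002391 hr


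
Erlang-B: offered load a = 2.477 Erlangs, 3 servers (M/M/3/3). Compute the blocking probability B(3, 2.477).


B(c,a) = (a^c/c!) / Σ_{k=0}^{c} a^k/k!
a^3/3! = 2.532951
Σ terms (k=0..3): 1.00000 + 2.47700 + 3.06776 + 2.53295 = 9.077715
B = 2.532951/9.077715 = 0.279030

Final: 0.279030


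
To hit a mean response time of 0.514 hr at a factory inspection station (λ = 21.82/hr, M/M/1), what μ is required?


W = 1/(μ−λ) ⇒ μ − λ = 1/W = 1/0.514 = 1.9455
μ = λ + 1/W = 21.82 + 1.9455 = 23.7655 per hr

Final: 23.7655 /hr


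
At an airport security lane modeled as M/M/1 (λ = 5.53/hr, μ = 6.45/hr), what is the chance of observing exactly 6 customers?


ρ = 5.53/6.45 = 0.8574
P_n = (1−ρ)·ρ^n = (1 − 0.8574)·0.8574^6 = 0.1426·0.397185 = 0.056653

Final: 0.056653


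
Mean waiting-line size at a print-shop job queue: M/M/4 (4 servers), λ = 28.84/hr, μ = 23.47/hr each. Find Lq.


a = λ/μ = 1.2288; ρ = a/4 = 0.3072
P₀ = 0.291533
Lq = P₀·a^c·ρ / (c!·(1−ρ)²) = 0.291533·2.27997·0.3072/(24·0.47997)
= 0.01773

Final: 0.01773


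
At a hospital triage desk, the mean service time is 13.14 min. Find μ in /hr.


μ = 1/(service time) in consistent units.
1 hour = 60 min, so μ = 60/13.14 = 4.5662 per hour

Final: 4.5662 /hr


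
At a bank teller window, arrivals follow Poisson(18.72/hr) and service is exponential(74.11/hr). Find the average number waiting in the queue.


ρ = 18.72/74.11 = 0.2526
Lq = ρ²/(1−ρ) = 0.06381/0.7474 = 0.08537

Final: 0.08537


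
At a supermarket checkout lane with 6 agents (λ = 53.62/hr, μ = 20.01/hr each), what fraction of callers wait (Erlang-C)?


a = λ/μ = 2.6797; ρ = a/6 = 0.4466
P₀ = 0.068000 (from M/M/c formula)
C(c,a) = [a^c/(c!(1−ρ))]·P₀ = [370.23573/(720·0.5534)]·0.068000
= 0.92921·0.068000 = 0.063187

Final: 0.063187


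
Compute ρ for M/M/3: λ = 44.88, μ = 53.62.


ρ = λ/(cμ) = 44.88/(3·53.62) = 44.88/160.86 = 0.2790

Final: 0.2790


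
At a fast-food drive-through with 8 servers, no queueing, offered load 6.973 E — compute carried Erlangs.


B(8,6.973) = 0.177269 (Erlang-B)
Carried load = a(1 − B) = 6.973·(1 − 0.177269) = 6.973·0.822731 = 5.7369 E

Final: 5.7369 Erlangs


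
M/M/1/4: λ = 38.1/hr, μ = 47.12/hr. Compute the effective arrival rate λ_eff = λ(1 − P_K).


ρ = 0.8086; P_K = (1−ρ)ρ^4/(1−ρ^5) = 0.125040
λ_eff = λ(1 − P_K) = 38.1·(1 − 0.125040) = 38.1·0.874960 = 33.3360 /hr

Final: 33.3360 /hr


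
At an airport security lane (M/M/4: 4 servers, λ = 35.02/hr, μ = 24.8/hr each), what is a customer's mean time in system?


a = 1.4121; ρ = 0.3530; P₀ = 0.241869
Lq = P₀·a^c·ρ/(c!(1−ρ)²) = 0.03380
Wq = Lq/λ = 0.03380/35.02 = 0.0009650 hr
W = Wq + 1/μ = 0.0009650 + 0.04032 = 0.04129 hr

Final: 0.04129 hr


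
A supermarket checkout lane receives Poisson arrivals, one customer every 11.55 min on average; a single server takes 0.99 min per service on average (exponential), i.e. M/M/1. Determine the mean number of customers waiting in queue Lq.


λ = 60/11.55 = 5.1948 /hr
μ = 60/0.99 = 60.6061 /hr
ρ = λ/μ = 5.1948/60.6061 = 0.08571
Lq = ρ²/(1−ρ) = 0.007347/0.9143 = 0.008036

Final: 0.008036


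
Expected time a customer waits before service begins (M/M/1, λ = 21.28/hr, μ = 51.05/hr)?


ρ = 21.28/51.05 = 0.4168
Wq = ρ/(μ−λ) = 0.4168/(51.05 − 21.28) = 0.4168/29.77 = 0.01400 hr

Final: 0.01400 hr


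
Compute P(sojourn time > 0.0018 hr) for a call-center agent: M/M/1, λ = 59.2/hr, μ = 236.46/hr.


W ~ Exponential(μ−λ) for M/M/1.
μ − λ = 236.46 − 59.2 = 177.2600
P(W > t) = e^{−(μ−λ)t} = e^{−0.3191} = 0.726826

Final: 0.726826


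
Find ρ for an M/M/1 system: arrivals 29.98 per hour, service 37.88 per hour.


ρ = λ/μ = 29.98/37.88 = 0.7914

Final: 0.7914


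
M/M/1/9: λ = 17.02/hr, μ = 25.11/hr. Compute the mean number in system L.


ρ = 17.02/25.11 = 0.6778
L = ρ[1 − (K+1)ρ^K + Kρ^(K+1)] / [(1−ρ)(1−ρ^(K+1))]
Numerator: 0.6778·(1 − 10·0.030201 + 9·0.020470) = 0.597990
Denominator: (0.3222)·(0.979530) = 0.315587
L = 0.597990/0.315587 = 1.8948

Final: 1.8948


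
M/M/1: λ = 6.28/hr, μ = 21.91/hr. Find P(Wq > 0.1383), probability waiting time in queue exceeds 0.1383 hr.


ρ = 6.28/21.91 = 0.2866
P(Wq > t) = ρ·e^{−(μ−λ)t} = 0.2866·e^{−2.1616}
= 0.2866·0.115137 = 0.033002

Final: 0.033002


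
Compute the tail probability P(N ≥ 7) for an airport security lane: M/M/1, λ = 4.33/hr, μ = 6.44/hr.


ρ = 4.33/6.44 = 0.6724
P(N ≥ n) = ρ^n = 0.6724^7 = 0.062118

Final: 0.062118


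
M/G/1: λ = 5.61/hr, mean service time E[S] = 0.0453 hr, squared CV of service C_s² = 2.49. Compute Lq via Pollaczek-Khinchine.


ρ = λ·E[S] = 5.61·0.0453 = 0.2541
Lq = ρ²(1+C_s²)/(2(1−ρ)) = 0.06458·(1+2.49)/(2·0.7459)
= 0.06458·3.4900/1.4917 = 0.15110

Final: 0.15110


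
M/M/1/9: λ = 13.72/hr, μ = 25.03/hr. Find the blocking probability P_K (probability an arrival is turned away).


ρ = λ/μ = 13.72/25.03 = 0.5481
P_K = (1−ρ)ρ^K/(1−ρ^(K+1)) = (0.4519·0.004467)/(1 − 0.002449)
= 0.002019/0.997551 = 0.002024

Final: 0.002024


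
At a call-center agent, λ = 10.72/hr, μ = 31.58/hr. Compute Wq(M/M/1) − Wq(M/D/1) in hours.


ρ = 10.72/31.58 = 0.3395
Wq(M/M/1) = ρ/(μ−λ) = 0.3395/20.86 = 0.01627 hr
Wq(M/D/1) = ρ/(2(μ−λ)) = 0.008137 hr
Savings = 0.01627 − 0.008137 = 0.008137 hr

Final: 0.008137 hr


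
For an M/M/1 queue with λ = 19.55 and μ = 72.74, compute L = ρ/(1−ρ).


ρ = λ/μ = 19.55/72.74 = 0.2688
L = ρ/(1−ρ) = 0.2688/(1 − 0.2688) = 0.2688/0.7312 = 0.3676

Final: 0.3676


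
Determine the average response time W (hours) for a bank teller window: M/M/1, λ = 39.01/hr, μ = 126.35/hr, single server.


W = 1/(μ−λ) = 1/(126.35 − 39.01) = 1/87.34 = 0.01145 hr

Final: 0.01145 hr


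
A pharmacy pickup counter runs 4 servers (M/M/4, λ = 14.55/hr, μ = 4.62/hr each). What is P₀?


a = λ/μ = 14.55/4.62 = 3.1494; ρ = a/c = 0.7873
Σ_{k=0}^{3} a^k/k! (terms k=0..3) = 1.00000 + 3.14935 + 4.95920 + 5.20609 = 14.31465
Tail: a^4/(4!(1−ρ)) = 98.37485/(24·0.2127) = 19.27446
P₀ = 1/(14.31465 + 19.27446) = 1/33.58911 = 0.029772

Final: 0.029772


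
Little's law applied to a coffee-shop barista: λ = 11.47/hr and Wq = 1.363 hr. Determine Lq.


Lq = λWq = 11.47·1.363 = 15.6336

Final: 15.6336


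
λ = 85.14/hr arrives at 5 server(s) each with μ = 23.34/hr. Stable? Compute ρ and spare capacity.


Total capacity cμ = 5·23.34 = 116.70/hr
ρ = λ/(cμ) = 85.14/116.70 = 0.7296
Stable ⇔ ρ < 1: YES
Spare capacity = cμ − λ = 116.70 − 85.14 = 31.56/hr

Final: ρ = 0.7296; stable; margin = 31.56/hr


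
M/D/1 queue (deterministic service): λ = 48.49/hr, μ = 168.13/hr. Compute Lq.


ρ = 48.49/168.13 = 0.2884
M/D/1: Lq = ρ²/(2(1−ρ)) = 0.08318/(2·0.7116) = 0.05845

Final: 0.05845


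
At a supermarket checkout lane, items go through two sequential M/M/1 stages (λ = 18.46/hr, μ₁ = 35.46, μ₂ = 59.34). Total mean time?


Each node sees arrival rate λ = 18.46/hr (tandem ⇒ throughput preserved).
W₁ = 1/(μ₁−λ) = 1/(35.46−18.46) = 0.05882 hr
W₂ = 1/(μ₂−λ) = 1/(59.34−18.46) = 0.02446 hr
W_total = W₁ + W₂ = 0.05882 + 0.02446 = 0.08329 hr

Final: 0.08329 hr


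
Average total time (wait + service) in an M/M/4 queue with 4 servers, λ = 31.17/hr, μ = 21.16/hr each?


a = 1.4731; ρ = 0.3683; P₀ = 0.227205
Lq = P₀·a^c·ρ/(c!(1−ρ)²) = 0.04113
Wq = Lq/λ = 0.04113/31.17 = 0.001320 hr
W = Wq + 1/μ = 0.001320 + 0.04726 = 0.04858 hr

Final: 0.04858 hr


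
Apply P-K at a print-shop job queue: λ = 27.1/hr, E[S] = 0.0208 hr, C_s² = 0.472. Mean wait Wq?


ρ = λ·E[S] = 27.1·0.0208 = 0.5637
E[S²] = E[S]²(1+C_s²) = 0.0208²·(1+0.472) = 0.0006368
Wq = λ·E[S²]/(2(1−ρ)) = 27.1·0.0006368/(2·0.4363) = 0.01978 hr

Final: 0.01978 hr


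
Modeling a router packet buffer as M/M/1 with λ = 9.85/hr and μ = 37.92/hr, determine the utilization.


ρ = λ/μ = 9.85/37.92 = 0.2598

Final: 0.2598


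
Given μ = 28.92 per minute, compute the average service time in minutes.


Mean service time = 1/μ = 1/28.92 minute = 0.03458 minute
In minutes: 0.03458 × 1 = 0.03458 min

Final: 0.03458 min


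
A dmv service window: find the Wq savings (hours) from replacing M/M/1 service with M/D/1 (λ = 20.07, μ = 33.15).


ρ = 20.07/33.15 = 0.6054
Wq(M/M/1) = ρ/(μ−λ) = 0.6054/13.08 = 0.04629 hr
Wq(M/D/1) = ρ/(2(μ−λ)) = 0.02314 hr
Savings = 0.04629 − 0.02314 = 0.02314 hr

Final: 0.02314 hr


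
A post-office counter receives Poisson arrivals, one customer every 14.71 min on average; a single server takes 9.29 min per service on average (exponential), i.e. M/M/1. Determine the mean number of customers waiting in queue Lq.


λ = 60/14.71 = 4.0789 /hr
μ = 60/9.29 = 6.4586 /hr
ρ = λ/μ = 4.0789/6.4586 = 0.6315
Lq = ρ²/(1−ρ) = 0.3988/0.3685 = 1.0825

Final: 1.0825


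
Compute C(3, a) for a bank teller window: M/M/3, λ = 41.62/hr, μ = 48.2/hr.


a = λ/μ = 0.8635; ρ = a/3 = 0.2878
P₀ = 0.418943 (from M/M/c formula)
C(c,a) = [a^c/(c!(1−ρ))]·P₀ = [0.64382/(6·0.7122)]·0.418943
= 0.15067·0.418943 = 0.063122

Final: 0.063122


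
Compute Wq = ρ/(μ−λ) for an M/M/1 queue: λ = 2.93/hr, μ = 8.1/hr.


ρ = 2.93/8.1 = 0.3617
Wq = ρ/(μ−λ) = 0.3617/(8.1 − 2.93) = 0.3617/5.17 = 0.06997 hr

Final: 0.06997 hr


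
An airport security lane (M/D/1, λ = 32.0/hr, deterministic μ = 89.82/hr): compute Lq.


ρ = 32.0/89.82 = 0.3563
M/D/1: Lq = ρ²/(2(1−ρ)) = 0.1269/(2·0.6437) = 0.09859

Final: 0.09859


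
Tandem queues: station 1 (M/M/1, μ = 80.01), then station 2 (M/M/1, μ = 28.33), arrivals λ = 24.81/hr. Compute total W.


Each node sees arrival rate λ = 24.81/hr (tandem ⇒ throughput preserved).
W₁ = 1/(μ₁−λ) = 1/(80.01−24.81) = 0.01812 hr
W₂ = 1/(μ₂−λ) = 1/(28.33−24.81) = 0.28409 hr
W_total = W₁ + W₂ = 0.01812 + 0.28409 = 0.30221 hr

Final: 0.30221 hr
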